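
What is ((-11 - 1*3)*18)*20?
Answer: -5040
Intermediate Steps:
((-11 - 1*3)*18)*20 = ((-11 - 3)*18)*20 = -14*18*20 = -252*20 = -5040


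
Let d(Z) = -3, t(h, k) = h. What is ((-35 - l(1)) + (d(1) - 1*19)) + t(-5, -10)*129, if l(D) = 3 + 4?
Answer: -709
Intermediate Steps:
l(D) = 7
((-35 - l(1)) + (d(1) - 1*19)) + t(-5, -10)*129 = ((-35 - 1*7) + (-3 - 1*19)) - 5*129 = ((-35 - 7) + (-3 - 19)) - 645 = (-42 - 22) - 645 = -64 - 645 = -709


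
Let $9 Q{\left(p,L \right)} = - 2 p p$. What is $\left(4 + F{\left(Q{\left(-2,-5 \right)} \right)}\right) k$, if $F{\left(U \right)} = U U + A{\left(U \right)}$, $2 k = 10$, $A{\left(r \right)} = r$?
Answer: $\frac{1580}{81} \approx 19.506$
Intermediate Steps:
$k = 5$ ($k = \frac{1}{2} \cdot 10 = 5$)
$Q{\left(p,L \right)} = - \frac{2 p^{2}}{9}$ ($Q{\left(p,L \right)} = \frac{- 2 p p}{9} = \frac{\left(-2\right) p^{2}}{9} = - \frac{2 p^{2}}{9}$)
$F{\left(U \right)} = U + U^{2}$ ($F{\left(U \right)} = U U + U = U^{2} + U = U + U^{2}$)
$\left(4 + F{\left(Q{\left(-2,-5 \right)} \right)}\right) k = \left(4 + - \frac{2 \left(-2\right)^{2}}{9} \left(1 - \frac{2 \left(-2\right)^{2}}{9}\right)\right) 5 = \left(4 + \left(- \frac{2}{9}\right) 4 \left(1 - \frac{8}{9}\right)\right) 5 = \left(4 - \frac{8 \left(1 - \frac{8}{9}\right)}{9}\right) 5 = \left(4 - \frac{8}{81}\right) 5 = \frac{316}{81} \cdot 5 = \frac{1580}{81}$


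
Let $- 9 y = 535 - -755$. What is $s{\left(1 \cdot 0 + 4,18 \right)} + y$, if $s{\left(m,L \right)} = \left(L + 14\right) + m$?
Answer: $- \frac{322}{3} \approx -107.33$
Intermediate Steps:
$y = - \frac{430}{3}$ ($y = - \frac{535 - -755}{9} = - \frac{535 + 755}{9} = \left(- \frac{1}{9}\right) 1290 = - \frac{430}{3} \approx -143.33$)
$s{\left(m,L \right)} = 14 + L + m$ ($s{\left(m,L \right)} = \left(14 + L\right) + m = 14 + L + m$)
$s{\left(1 \cdot 0 + 4,18 \right)} + y = \left(14 + 18 + \left(1 \cdot 0 + 4\right)\right) - \frac{430}{3} = \left(14 + 18 + \left(0 + 4\right)\right) - \frac{430}{3} = \left(14 + 18 + 4\right) - \frac{430}{3} = 36 - \frac{430}{3} = - \frac{322}{3}$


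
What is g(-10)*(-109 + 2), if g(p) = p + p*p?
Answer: -9630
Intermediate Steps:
g(p) = p + p**2
g(-10)*(-109 + 2) = (-10*(1 - 10))*(-109 + 2) = -10*(-9)*(-107) = 90*(-107) = -9630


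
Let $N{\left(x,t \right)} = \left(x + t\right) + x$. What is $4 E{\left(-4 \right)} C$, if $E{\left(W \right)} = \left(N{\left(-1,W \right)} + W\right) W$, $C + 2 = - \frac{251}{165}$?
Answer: $- \frac{18592}{33} \approx -563.39$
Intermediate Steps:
$N{\left(x,t \right)} = t + 2 x$ ($N{\left(x,t \right)} = \left(t + x\right) + x = t + 2 x$)
$C = - \frac{581}{165}$ ($C = -2 - \frac{251}{165} = - \frac{581}{165} \approx -3.5212$)
$E{\left(W \right)} = W \left(-2 + 2 W\right)$ ($E{\left(W \right)} = \left(\left(W + 2 \left(-1\right)\right) + W\right) W = \left(\left(W - 2\right) + W\right) W = \left(\left(-2 + W\right) + W\right) W = \left(-2 + 2 W\right) W = W \left(-2 + 2 W\right)$)
$4 E{\left(-4 \right)} C = 4 \cdot 2 \left(-4\right) \left(-1 - 4\right) \left(- \frac{581}{165}\right) = 4 \cdot 2 \left(-4\right) \left(-5\right) \left(- \frac{581}{165}\right) = 4 \cdot 40 \left(- \frac{581}{165}\right) = 4 \left(- \frac{4648}{33}\right) = - \frac{18592}{33}$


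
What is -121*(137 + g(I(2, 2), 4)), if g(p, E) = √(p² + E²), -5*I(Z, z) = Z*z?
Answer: -16577 - 484*√26/5 ≈ -17071.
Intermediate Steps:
I(Z, z) = -Z*z/5
g(p, E) = √(E² + p²)
-121*(137 + g(I(2, 2), 4)) = -121*(137 + √(4² + (-⅕*2*2)²)) = -121*(137 + √(16 + (-⅘)²)) = -121*(137 + √(16 + 16/25)) = -121*(137 + √(416/25)) = -121*(137 + 4*√26/5) = -16577 - 484*√26/5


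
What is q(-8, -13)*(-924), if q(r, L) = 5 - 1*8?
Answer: 2772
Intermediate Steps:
q(r, L) = -3 (q(r, L) = 5 - 8 = -3)
q(-8, -13)*(-924) = -3*(-924) = 2772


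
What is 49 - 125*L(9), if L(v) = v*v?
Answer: -10076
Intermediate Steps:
L(v) = v²
49 - 125*L(9) = 49 - 125*9² = 49 - 125*81 = 49 - 10125 = -10076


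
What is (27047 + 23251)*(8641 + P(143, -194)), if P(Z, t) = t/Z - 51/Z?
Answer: 62139054564/143 ≈ 4.3454e+8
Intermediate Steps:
P(Z, t) = -51/Z + t/Z
(27047 + 23251)*(8641 + P(143, -194)) = (27047 + 23251)*(8641 + (-51 - 194)/143) = 50298*(8641 + (1/143)*(-245)) = 50298*(8641 - 245/143) = 50298*(1235418/143) = 62139054564/143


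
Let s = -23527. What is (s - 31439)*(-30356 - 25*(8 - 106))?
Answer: 1533881196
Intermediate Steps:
(s - 31439)*(-30356 - 25*(8 - 106)) = (-23527 - 31439)*(-30356 - 25*(8 - 106)) = -54966*(-30356 - 25*(-98)) = -54966*(-30356 + 2450) = -54966*(-27906) = 1533881196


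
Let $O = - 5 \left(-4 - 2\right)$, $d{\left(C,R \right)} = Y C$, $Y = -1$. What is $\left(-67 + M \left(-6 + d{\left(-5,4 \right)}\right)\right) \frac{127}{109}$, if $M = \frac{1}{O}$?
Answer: $- \frac{255397}{3270} \approx -78.103$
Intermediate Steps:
$d{\left(C,R \right)} = - C$
$O = 30$ ($O = \left(-5\right) \left(-6\right) = 30$)
$M = \frac{1}{30} \approx 0.033333$
$\left(-67 + M \left(-6 + d{\left(-5,4 \right)}\right)\right) \frac{127}{109} = \left(-67 + \frac{-6 - -5}{30}\right) \frac{127}{109} = \left(-67 + \frac{-6 + 5}{30}\right) 127 \cdot \frac{1}{109} = \left(-67 + \frac{1}{30} \left(-1\right)\right) \frac{127}{109} = \left(-67 - \frac{1}{30}\right) \frac{127}{109} = \left(- \frac{2011}{30}\right) \frac{127}{109} = - \frac{255397}{3270}$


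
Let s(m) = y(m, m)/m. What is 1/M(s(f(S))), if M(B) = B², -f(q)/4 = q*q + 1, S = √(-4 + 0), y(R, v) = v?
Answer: 1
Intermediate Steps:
S = 2*I (S = √(-4) = 2*I ≈ 2.0*I)
f(q) = -4 - 4*q² (f(q) = -4*(q*q + 1) = -4*(q² + 1) = -4*(1 + q²) = -4 - 4*q²)
s(m) = 1 (s(m) = m/m = 1)
1/M(s(f(S))) = 1/(1²) = 1/1 = 1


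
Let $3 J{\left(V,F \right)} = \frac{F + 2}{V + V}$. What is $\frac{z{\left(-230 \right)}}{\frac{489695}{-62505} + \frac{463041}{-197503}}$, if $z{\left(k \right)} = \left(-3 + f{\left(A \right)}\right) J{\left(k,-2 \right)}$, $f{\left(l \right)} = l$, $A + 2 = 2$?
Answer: $0$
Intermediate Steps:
$A = 0$ ($A = -2 + 2 = 0$)
$J{\left(V,F \right)} = \frac{2 + F}{6 V}$ ($J{\left(V,F \right)} = \frac{\left(F + 2\right) \frac{1}{V + V}}{3} = \frac{\left(2 + F\right) \frac{1}{2 V}}{3} = \frac{\frac{1}{2} \frac{1}{V} \left(2 + F\right)}{3} = \frac{2 + F}{6 V}$)
$z{\left(k \right)} = 0$ ($z{\left(k \right)} = \left(-3 + 0\right) \frac{2 - 2}{6 k} = - 3 \cdot \frac{1}{6} \frac{1}{k} 0 = \left(-3\right) 0 = 0$)
$\frac{z{\left(-230 \right)}}{\frac{489695}{-62505} + \frac{463041}{-197503}} = \frac{0}{\frac{489695}{-62505} + \frac{463041}{-197503}} = \frac{0}{489695 \left(- \frac{1}{62505}\right) + 463041 \left(- \frac{1}{197503}\right)} = \frac{0}{- \frac{97939}{12501} - \frac{463041}{197503}} = \frac{0}{- \frac{25131721858}{2468985003}} = 0 \left(- \frac{2468985003}{25131721858}\right) = 0$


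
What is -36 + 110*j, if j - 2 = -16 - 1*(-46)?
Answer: 3484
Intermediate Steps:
j = 32 (j = 2 + (-16 - 1*(-46)) = 2 + (-16 + 46) = 2 + 30 = 32)
-36 + 110*j = -36 + 110*32 = -36 + 3520 = 3484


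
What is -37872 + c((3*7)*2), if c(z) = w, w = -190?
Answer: -38062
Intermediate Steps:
c(z) = -190
-37872 + c((3*7)*2) = -37872 - 190 = -38062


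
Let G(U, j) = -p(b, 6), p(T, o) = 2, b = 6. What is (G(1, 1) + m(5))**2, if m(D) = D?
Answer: 9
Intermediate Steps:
G(U, j) = -2 (G(U, j) = -1*2 = -2)
(G(1, 1) + m(5))**2 = (-2 + 5)**2 = 3**2 = 9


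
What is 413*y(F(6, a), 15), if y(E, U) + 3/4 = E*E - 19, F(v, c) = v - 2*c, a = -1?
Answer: 73101/4 ≈ 18275.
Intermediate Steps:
y(E, U) = -79/4 + E² (y(E, U) = -¾ + (E*E - 19) = -¾ + (E² - 19) = -¾ + (-19 + E²) = -79/4 + E²)
413*y(F(6, a), 15) = 413*(-79/4 + (6 - 2*(-1))²) = 413*(-79/4 + (6 + 2)²) = 413*(-79/4 + 8²) = 413*(-79/4 + 64) = 413*(177/4) = 73101/4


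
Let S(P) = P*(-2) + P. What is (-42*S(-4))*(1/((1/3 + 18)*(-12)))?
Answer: 42/55 ≈ 0.76364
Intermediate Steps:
S(P) = -P (S(P) = -2*P + P = -P)
(-42*S(-4))*(1/((1/3 + 18)*(-12))) = (-(-42)*(-4))*(1/((1/3 + 18)*(-12))) = (-42*4)*(-1/12/(⅓ + 18)) = -168*(-1)/(55/3*12) = -504*(-1)/(55*12) = -168*(-1/220) = 42/55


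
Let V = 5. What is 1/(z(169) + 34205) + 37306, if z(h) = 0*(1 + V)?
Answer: 1276051731/34205 ≈ 37306.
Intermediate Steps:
z(h) = 0 (z(h) = 0*(1 + 5) = 0*6 = 0)
1/(z(169) + 34205) + 37306 = 1/(0 + 34205) + 37306 = 1/34205 + 37306 = 1276051731/34205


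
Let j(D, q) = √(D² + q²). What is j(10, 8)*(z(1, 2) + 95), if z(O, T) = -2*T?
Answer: 182*√41 ≈ 1165.4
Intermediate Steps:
j(10, 8)*(z(1, 2) + 95) = √(10² + 8²)*(-2*2 + 95) = √(100 + 64)*(-4 + 95) = √164*91 = (2*√41)*91 = 182*√41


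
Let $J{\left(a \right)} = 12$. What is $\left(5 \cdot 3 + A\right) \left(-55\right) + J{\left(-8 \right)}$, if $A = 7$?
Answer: $-1198$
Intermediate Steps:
$\left(5 \cdot 3 + A\right) \left(-55\right) + J{\left(-8 \right)} = \left(5 \cdot 3 + 7\right) \left(-55\right) + 12 = \left(15 + 7\right) \left(-55\right) + 12 = 22 \left(-55\right) + 12 = -1210 + 12 = -1198$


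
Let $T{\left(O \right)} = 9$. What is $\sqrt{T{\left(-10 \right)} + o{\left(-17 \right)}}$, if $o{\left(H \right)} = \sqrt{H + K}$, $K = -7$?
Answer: $\sqrt{9 + 2 i \sqrt{6}} \approx 3.1022 + 0.7896 i$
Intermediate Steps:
$o{\left(H \right)} = \sqrt{-7 + H}$ ($o{\left(H \right)} = \sqrt{H - 7} = \sqrt{-7 + H}$)
$\sqrt{T{\left(-10 \right)} + o{\left(-17 \right)}} = \sqrt{9 + \sqrt{-7 - 17}} = \sqrt{9 + \sqrt{-24}} = \sqrt{9 + 2 i \sqrt{6}}$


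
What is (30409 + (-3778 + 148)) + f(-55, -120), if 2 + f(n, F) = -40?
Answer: 26737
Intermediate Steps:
f(n, F) = -42 (f(n, F) = -2 - 40 = -42)
(30409 + (-3778 + 148)) + f(-55, -120) = (30409 + (-3778 + 148)) - 42 = (30409 - 3630) - 42 = 26779 - 42 = 26737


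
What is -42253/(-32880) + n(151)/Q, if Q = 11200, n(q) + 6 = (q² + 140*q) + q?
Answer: 1716769/328800 ≈ 5.2213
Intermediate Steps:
n(q) = -6 + q² + 141*q (n(q) = -6 + ((q² + 140*q) + q) = -6 + (q² + 141*q) = -6 + q² + 141*q)
-42253/(-32880) + n(151)/Q = -42253/(-32880) + (-6 + 151² + 141*151)/11200 = -42253*(-1/32880) + (-6 + 22801 + 21291)*(1/11200) = 42253/32880 + 44086*(1/11200) = 42253/32880 + 3149/800 = 1716769/328800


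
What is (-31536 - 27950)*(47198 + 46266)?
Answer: -5559799504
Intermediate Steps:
(-31536 - 27950)*(47198 + 46266) = -59486*93464 = -5559799504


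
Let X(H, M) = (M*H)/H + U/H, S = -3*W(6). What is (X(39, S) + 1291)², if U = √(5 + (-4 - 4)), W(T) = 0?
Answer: (50349 + I*√3)²/1521 ≈ 1.6667e+6 + 114.67*I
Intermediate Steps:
U = I*√3 (U = √(5 - 8) = √(-3) = I*√3 ≈ 1.732*I)
S = 0 (S = -3*0 = 0)
X(H, M) = M + I*√3/H (X(H, M) = (M*H)/H + (I*√3)/H = (H*M)/H + I*√3/H = M + I*√3/H)
(X(39, S) + 1291)² = ((0 + I*√3/39) + 1291)² = (I*√3/39 + 1291)² = (1291 + I*√3/39)²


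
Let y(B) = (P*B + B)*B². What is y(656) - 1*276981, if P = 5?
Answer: 1693525515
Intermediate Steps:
y(B) = 6*B³ (y(B) = (5*B + B)*B² = (6*B)*B² = 6*B³)
y(656) - 1*276981 = 6*656³ - 1*276981 = 6*282300416 - 276981 = 1693802496 - 276981 = 1693525515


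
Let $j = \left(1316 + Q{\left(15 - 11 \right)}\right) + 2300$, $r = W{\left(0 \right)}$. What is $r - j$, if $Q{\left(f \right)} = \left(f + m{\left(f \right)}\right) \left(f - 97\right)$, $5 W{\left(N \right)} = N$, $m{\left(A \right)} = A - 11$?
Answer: $-3895$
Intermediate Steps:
$m{\left(A \right)} = -11 + A$
$W{\left(N \right)} = \frac{N}{5}$
$r = 0$ ($r = \frac{1}{5} \cdot 0 = 0$)
$Q{\left(f \right)} = \left(-97 + f\right) \left(-11 + 2 f\right)$ ($Q{\left(f \right)} = \left(f + \left(-11 + f\right)\right) \left(f - 97\right) = \left(-11 + 2 f\right) \left(-97 + f\right) = \left(-97 + f\right) \left(-11 + 2 f\right)$)
$j = 3895$ ($j = \left(1316 + \left(1067 - 205 \left(15 - 11\right) + 2 \left(15 - 11\right)^{2}\right)\right) + 2300 = \left(1316 + \left(1067 - 820 + 2 \cdot 4^{2}\right)\right) + 2300 = \left(1316 + \left(1067 - 820 + 2 \cdot 16\right)\right) + 2300 = \left(1316 + \left(1067 - 820 + 32\right)\right) + 2300 = \left(1316 + 279\right) + 2300 = 1595 + 2300 = 3895$)
$r - j = 0 - 3895 = -3895$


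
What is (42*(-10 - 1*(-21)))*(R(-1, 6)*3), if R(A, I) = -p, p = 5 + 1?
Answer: -8316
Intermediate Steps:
p = 6
R(A, I) = -6 (R(A, I) = -1*6 = -6)
(42*(-10 - 1*(-21)))*(R(-1, 6)*3) = (42*(-10 - 1*(-21)))*(-6*3) = (42*(-10 + 21))*(-18) = (42*11)*(-18) = 462*(-18) = -8316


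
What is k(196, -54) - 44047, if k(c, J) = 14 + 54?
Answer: -43979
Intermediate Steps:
k(c, J) = 68
k(196, -54) - 44047 = 68 - 44047 = -43979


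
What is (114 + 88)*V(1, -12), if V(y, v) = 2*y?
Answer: 404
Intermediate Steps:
(114 + 88)*V(1, -12) = (114 + 88)*(2*1) = 202*2 = 404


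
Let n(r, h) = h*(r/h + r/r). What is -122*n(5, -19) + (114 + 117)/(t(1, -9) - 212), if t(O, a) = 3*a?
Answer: 407981/239 ≈ 1707.0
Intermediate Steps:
n(r, h) = h*(1 + r/h) (n(r, h) = h*(r/h + 1) = h*(1 + r/h))
-122*n(5, -19) + (114 + 117)/(t(1, -9) - 212) = -122*(-19 + 5) + (114 + 117)/(3*(-9) - 212) = -122*(-14) + 231/(-27 - 212) = 1708 + 231/(-239) = 1708 + 231*(-1/239) = 1708 - 231/239 = 407981/239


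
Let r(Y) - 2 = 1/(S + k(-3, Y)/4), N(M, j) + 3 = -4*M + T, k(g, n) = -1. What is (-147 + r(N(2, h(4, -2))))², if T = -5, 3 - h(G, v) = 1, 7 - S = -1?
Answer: 20169081/961 ≈ 20988.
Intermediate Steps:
S = 8 (S = 7 - 1*(-1) = 7 + 1 = 8)
h(G, v) = 2 (h(G, v) = 3 - 1*1 = 3 - 1 = 2)
N(M, j) = -8 - 4*M (N(M, j) = -3 + (-4*M - 5) = -3 + (-5 - 4*M) = -8 - 4*M)
r(Y) = 66/31 (r(Y) = 2 + 1/(8 - 1/4) = 2 + 1/(8 - 1*¼) = 2 + 1/(8 - ¼) = 2 + 1/(31/4) = 2 + 4/31 = 66/31)
(-147 + r(N(2, h(4, -2))))² = (-147 + 66/31)² = (-4491/31)² = 20169081/961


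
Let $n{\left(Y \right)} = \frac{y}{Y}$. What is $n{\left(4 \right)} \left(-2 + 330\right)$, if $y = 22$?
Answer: $1804$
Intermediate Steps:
$n{\left(Y \right)} = \frac{22}{Y}$
$n{\left(4 \right)} \left(-2 + 330\right) = \frac{22}{4} \left(-2 + 330\right) = 22 \cdot \frac{1}{4} \cdot 328 = \frac{11}{2} \cdot 328 = 1804$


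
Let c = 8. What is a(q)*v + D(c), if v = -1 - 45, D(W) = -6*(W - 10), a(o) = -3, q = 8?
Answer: 150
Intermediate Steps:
D(W) = 60 - 6*W (D(W) = -6*(-10 + W) = 60 - 6*W)
v = -46
a(q)*v + D(c) = -3*(-46) + (60 - 6*8) = 138 + (60 - 48) = 138 + 12 = 150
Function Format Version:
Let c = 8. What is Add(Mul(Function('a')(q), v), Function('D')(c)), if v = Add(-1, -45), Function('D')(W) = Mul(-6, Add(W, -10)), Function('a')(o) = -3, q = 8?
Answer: 150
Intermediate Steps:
Function('D')(W) = Add(60, Mul(-6, W)) (Function('D')(W) = Mul(-6, Add(-10, W)) = Add(60, Mul(-6, W)))
v = -46
Add(Mul(Function('a')(q), v), Function('D')(c)) = Add(Mul(-3, -46), Add(60, Mul(-6, 8))) = Add(138, Add(60, -48)) = Add(138, 12) = 150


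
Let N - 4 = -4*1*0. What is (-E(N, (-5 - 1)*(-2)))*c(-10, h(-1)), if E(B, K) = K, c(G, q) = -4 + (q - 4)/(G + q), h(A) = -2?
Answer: 42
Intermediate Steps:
N = 4 (N = 4 - 4*1*0 = 4 - 4*0 = 4 + 0 = 4)
c(G, q) = -4 + (-4 + q)/(G + q)
(-E(N, (-5 - 1)*(-2)))*c(-10, h(-1)) = (-(-5 - 1)*(-2))*((-4 - 4*(-10) - 3*(-2))/(-10 - 2)) = (-(-6)*(-2))*((-4 + 40 + 6)/(-12)) = (-1*12)*(-1/12*42) = -12*(-7/2) = 42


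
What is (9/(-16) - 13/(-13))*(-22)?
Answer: -77/8 ≈ -9.6250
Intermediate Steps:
(9/(-16) - 13/(-13))*(-22) = (9*(-1/16) - 13*(-1/13))*(-22) = (-9/16 + 1)*(-22) = (7/16)*(-22) = -77/8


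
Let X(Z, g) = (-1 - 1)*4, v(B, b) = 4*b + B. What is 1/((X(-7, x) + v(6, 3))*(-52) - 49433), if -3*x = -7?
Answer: -1/49953 ≈ -2.0019e-5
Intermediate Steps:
x = 7/3 (x = -1/3*(-7) = 7/3 ≈ 2.3333)
v(B, b) = B + 4*b
X(Z, g) = -8 (X(Z, g) = -2*4 = -8)
1/((X(-7, x) + v(6, 3))*(-52) - 49433) = 1/((-8 + (6 + 4*3))*(-52) - 49433) = 1/((-8 + (6 + 12))*(-52) - 49433) = 1/((-8 + 18)*(-52) - 49433) = 1/(10*(-52) - 49433) = 1/(-520 - 49433) = 1/(-49953) = -1/49953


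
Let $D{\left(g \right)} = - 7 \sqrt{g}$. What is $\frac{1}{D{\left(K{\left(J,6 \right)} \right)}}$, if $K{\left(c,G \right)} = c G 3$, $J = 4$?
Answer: $- \frac{\sqrt{2}}{84} \approx -0.016836$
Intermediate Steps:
$K{\left(c,G \right)} = 3 G c$ ($K{\left(c,G \right)} = G c 3 = 3 G c$)
$\frac{1}{D{\left(K{\left(J,6 \right)} \right)}} = \frac{1}{\left(-7\right) \sqrt{3 \cdot 6 \cdot 4}} = \frac{1}{\left(-7\right) \sqrt{72}} = \frac{1}{\left(-7\right) 6 \sqrt{2}} = \frac{1}{\left(-42\right) \sqrt{2}} = - \frac{\sqrt{2}}{84}$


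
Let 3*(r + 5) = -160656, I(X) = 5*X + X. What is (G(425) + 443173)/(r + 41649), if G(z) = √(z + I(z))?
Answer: -443173/11908 - 5*√119/11908 ≈ -37.221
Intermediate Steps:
I(X) = 6*X
r = -53557 (r = -5 + (⅓)*(-160656) = -5 - 53552 = -53557)
G(z) = √7*√z (G(z) = √(z + 6*z) = √(7*z) = √7*√z)
(G(425) + 443173)/(r + 41649) = (√7*√425 + 443173)/(-53557 + 41649) = (√7*(5*√17) + 443173)/(-11908) = (5*√119 + 443173)*(-1/11908) = (443173 + 5*√119)*(-1/11908) = -443173/11908 - 5*√119/11908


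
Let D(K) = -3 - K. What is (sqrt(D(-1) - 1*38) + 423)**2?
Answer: 178889 + 1692*I*sqrt(10) ≈ 1.7889e+5 + 5350.6*I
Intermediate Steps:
(sqrt(D(-1) - 1*38) + 423)**2 = (sqrt((-3 - 1*(-1)) - 1*38) + 423)**2 = (sqrt((-3 + 1) - 38) + 423)**2 = (sqrt(-2 - 38) + 423)**2 = (sqrt(-40) + 423)**2 = (2*I*sqrt(10) + 423)**2 = (423 + 2*I*sqrt(10))**2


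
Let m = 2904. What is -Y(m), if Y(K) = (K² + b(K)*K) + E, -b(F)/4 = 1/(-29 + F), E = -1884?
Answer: -24240067884/2875 ≈ -8.4313e+6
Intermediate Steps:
b(F) = -4/(-29 + F)
Y(K) = -1884 + K² - 4*K/(-29 + K) (Y(K) = (K² + (-4/(-29 + K))*K) - 1884 = (K² - 4*K/(-29 + K)) - 1884 = -1884 + K² - 4*K/(-29 + K))
-Y(m) = -(-4*2904 + (-1884 + 2904²)*(-29 + 2904))/(-29 + 2904) = -(-11616 + (-1884 + 8433216)*2875)/2875 = -(-11616 + 8431332*2875)/2875 = -(-11616 + 24240079500)/2875 = -24240067884/2875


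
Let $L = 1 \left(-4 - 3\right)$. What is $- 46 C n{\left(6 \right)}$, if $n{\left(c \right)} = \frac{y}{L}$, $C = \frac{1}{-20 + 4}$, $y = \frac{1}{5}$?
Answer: $- \frac{23}{280} \approx -0.082143$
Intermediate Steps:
$L = -7$ ($L = 1 \left(-7\right) = -7$)
$y = \frac{1}{5} \approx 0.2$
$C = - \frac{1}{16}$ ($C = \frac{1}{-16} = - \frac{1}{16} \approx -0.0625$)
$n{\left(c \right)} = - \frac{1}{35}$ ($n{\left(c \right)} = \frac{1}{5 \left(-7\right)} = \frac{1}{5} \left(- \frac{1}{7}\right) = - \frac{1}{35}$)
$- 46 C n{\left(6 \right)} = \left(-46\right) \left(- \frac{1}{16}\right) \left(- \frac{1}{35}\right) = \frac{23}{8} \left(- \frac{1}{35}\right) = - \frac{23}{280}$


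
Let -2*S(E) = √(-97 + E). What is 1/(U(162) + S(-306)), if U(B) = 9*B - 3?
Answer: 5820/8468503 + 2*I*√403/8468503 ≈ 0.00068725 + 4.7411e-6*I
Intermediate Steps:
S(E) = -√(-97 + E)/2
U(B) = -3 + 9*B
1/(U(162) + S(-306)) = 1/((-3 + 9*162) - √(-97 - 306)/2) = 1/((-3 + 1458) - I*√403/2) = 1/(1455 - I*√403/2)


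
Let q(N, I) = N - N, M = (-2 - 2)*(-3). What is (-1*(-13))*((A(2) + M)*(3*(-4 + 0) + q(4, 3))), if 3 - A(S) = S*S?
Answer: -1716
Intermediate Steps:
A(S) = 3 - S² (A(S) = 3 - S*S = 3 - S²)
M = 12 (M = -4*(-3) = 12)
q(N, I) = 0
(-1*(-13))*((A(2) + M)*(3*(-4 + 0) + q(4, 3))) = (-1*(-13))*(((3 - 1*2²) + 12)*(3*(-4 + 0) + 0)) = 13*(((3 - 1*4) + 12)*(3*(-4) + 0)) = 13*(((3 - 4) + 12)*(-12 + 0)) = 13*((-1 + 12)*(-12)) = 13*(11*(-12)) = 13*(-132) = -1716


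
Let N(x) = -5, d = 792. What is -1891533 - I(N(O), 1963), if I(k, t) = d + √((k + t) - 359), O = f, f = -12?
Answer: -1892325 - √1599 ≈ -1.8924e+6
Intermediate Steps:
O = -12
I(k, t) = 792 + √(-359 + k + t) (I(k, t) = 792 + √((k + t) - 359) = 792 + √(-359 + k + t))
-1891533 - I(N(O), 1963) = -1891533 - (792 + √(-359 - 5 + 1963)) = -1891533 - (792 + √1599) = -1891533 + (-792 - √1599) = -1892325 - √1599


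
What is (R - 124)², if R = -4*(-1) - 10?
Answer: 16900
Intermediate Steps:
R = -6 (R = 4 - 10 = -6)
(R - 124)² = (-6 - 124)² = (-130)² = 16900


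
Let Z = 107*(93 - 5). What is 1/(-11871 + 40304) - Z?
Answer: -267725127/28433 ≈ -9416.0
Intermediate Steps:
Z = 9416 (Z = 107*88 = 9416)
1/(-11871 + 40304) - Z = 1/(-11871 + 40304) - 1*9416 = 1/28433 - 9416 = -267725127/28433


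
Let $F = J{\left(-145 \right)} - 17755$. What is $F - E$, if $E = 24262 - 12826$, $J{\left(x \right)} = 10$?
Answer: $-29181$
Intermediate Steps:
$F = -17745$ ($F = 10 - 17755 = -17745$)
$E = 11436$ ($E = 24262 - 12826 = 11436$)
$F - E = -17745 - 11436 = -29181$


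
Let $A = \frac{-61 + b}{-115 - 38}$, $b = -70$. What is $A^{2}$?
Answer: $\frac{17161}{23409} \approx 0.73309$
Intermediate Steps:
$A = \frac{131}{153}$ ($A = \frac{-61 - 70}{-115 - 38} = - \frac{131}{-153} = \left(-131\right) \left(- \frac{1}{153}\right) = \frac{131}{153} \approx 0.85621$)
$A^{2} = \left(\frac{131}{153}\right)^{2} = \frac{17161}{23409}$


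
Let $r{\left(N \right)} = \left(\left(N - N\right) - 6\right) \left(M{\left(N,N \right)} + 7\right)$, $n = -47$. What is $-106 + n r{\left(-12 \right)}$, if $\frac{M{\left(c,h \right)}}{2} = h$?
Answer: $-4900$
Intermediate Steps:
$M{\left(c,h \right)} = 2 h$
$r{\left(N \right)} = -42 - 12 N$ ($r{\left(N \right)} = \left(\left(N - N\right) - 6\right) \left(2 N + 7\right) = \left(0 - 6\right) \left(7 + 2 N\right) = - 6 \left(7 + 2 N\right) = -42 - 12 N$)
$-106 + n r{\left(-12 \right)} = -106 - 47 \left(-42 - -144\right) = -106 - 47 \left(-42 + 144\right) = -106 - 4794 = -4900$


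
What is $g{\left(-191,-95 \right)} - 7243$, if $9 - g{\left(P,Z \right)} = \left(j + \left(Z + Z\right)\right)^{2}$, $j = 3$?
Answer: $-42203$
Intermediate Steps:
$g{\left(P,Z \right)} = 9 - \left(3 + 2 Z\right)^{2}$ ($g{\left(P,Z \right)} = 9 - \left(3 + \left(Z + Z\right)\right)^{2} = 9 - \left(3 + 2 Z\right)^{2}$)
$g{\left(-191,-95 \right)} - 7243 = \left(9 - \left(3 + 2 \left(-95\right)\right)^{2}\right) - 7243 = \left(9 - \left(3 - 190\right)^{2}\right) - 7243 = \left(9 - \left(-187\right)^{2}\right) - 7243 = \left(9 - 34969\right) - 7243 = -34960 - 7243 = -42203$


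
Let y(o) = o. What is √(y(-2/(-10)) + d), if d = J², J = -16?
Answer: √6405/5 ≈ 16.006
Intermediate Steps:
d = 256 (d = (-16)² = 256)
√(y(-2/(-10)) + d) = √(-2/(-10) + 256) = √(-2*(-⅒) + 256) = √(⅕ + 256) = √(1281/5) = √6405/5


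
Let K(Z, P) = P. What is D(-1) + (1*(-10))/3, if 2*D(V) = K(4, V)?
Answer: -23/6 ≈ -3.8333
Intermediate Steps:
D(V) = V/2
D(-1) + (1*(-10))/3 = (1/2)*(-1) + (1*(-10))/3 = -1/2 - 10*1/3 = -1/2 - 10/3 = -23/6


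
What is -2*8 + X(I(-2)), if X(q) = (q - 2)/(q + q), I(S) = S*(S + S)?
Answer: -125/8 ≈ -15.625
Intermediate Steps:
I(S) = 2*S**2 (I(S) = S*(2*S) = 2*S**2)
X(q) = (-2 + q)/(2*q) (X(q) = (-2 + q)/((2*q)) = (-2 + q)*(1/(2*q)) = (-2 + q)/(2*q))
-2*8 + X(I(-2)) = -2*8 + (-2 + 2*(-2)**2)/(2*((2*(-2)**2))) = -16 + (-2 + 2*4)/(2*((2*4))) = -16 + (1/2)*(-2 + 8)/8 = -16 + (1/2)*(1/8)*6 = -16 + 3/8 = -125/8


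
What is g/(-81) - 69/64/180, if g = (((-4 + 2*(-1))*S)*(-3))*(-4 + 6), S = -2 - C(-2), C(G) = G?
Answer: -23/3840 ≈ -0.0059896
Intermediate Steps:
S = 0 (S = -2 - 1*(-2) = -2 + 2 = 0)
g = 0 (g = (((-4 + 2*(-1))*0)*(-3))*(-4 + 6) = (((-4 - 2)*0)*(-3))*2 = (-6*0*(-3))*2 = (0*(-3))*2 = 0*2 = 0)
g/(-81) - 69/64/180 = 0/(-81) - 69/64/180 = 0*(-1/81) - 69*1/64*(1/180) = 0 - 69/64*1/180 = 0 - 23/3840 = -23/3840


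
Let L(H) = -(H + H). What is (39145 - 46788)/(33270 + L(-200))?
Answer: -7643/33670 ≈ -0.22700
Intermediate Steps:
L(H) = -2*H
(39145 - 46788)/(33270 + L(-200)) = (39145 - 46788)/(33270 - 2*(-200)) = -7643/(33270 + 400) = -7643/33670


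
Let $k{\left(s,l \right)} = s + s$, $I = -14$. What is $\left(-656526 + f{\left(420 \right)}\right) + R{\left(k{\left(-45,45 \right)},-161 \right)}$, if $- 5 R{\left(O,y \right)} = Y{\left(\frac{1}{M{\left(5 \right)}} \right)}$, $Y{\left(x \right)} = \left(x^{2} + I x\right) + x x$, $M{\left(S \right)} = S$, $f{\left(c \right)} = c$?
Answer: $- \frac{82013182}{125} \approx -6.5611 \cdot 10^{5}$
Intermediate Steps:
$k{\left(s,l \right)} = 2 s$
$Y{\left(x \right)} = - 14 x + 2 x^{2}$ ($Y{\left(x \right)} = \left(x^{2} - 14 x\right) + x x = \left(x^{2} - 14 x\right) + x^{2} = - 14 x + 2 x^{2}$)
$R{\left(O,y \right)} = \frac{68}{125}$ ($R{\left(O,y \right)} = - \frac{2 \cdot \frac{1}{5} \left(-7 + \frac{1}{5}\right)}{5} = - \frac{2 \cdot \frac{1}{5} \left(- \frac{34}{5}\right)}{5} = \left(- \frac{1}{5}\right) \left(- \frac{68}{25}\right) = \frac{68}{125}$)
$\left(-656526 + f{\left(420 \right)}\right) + R{\left(k{\left(-45,45 \right)},-161 \right)} = \left(-656526 + 420\right) + \frac{68}{125} = -656106 + \frac{68}{125} = - \frac{82013182}{125}$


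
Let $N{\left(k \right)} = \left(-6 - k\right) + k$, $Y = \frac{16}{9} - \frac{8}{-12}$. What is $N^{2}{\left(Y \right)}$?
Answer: $36$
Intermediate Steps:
$Y = \frac{22}{9}$ ($Y = 16 \cdot \frac{1}{9} - - \frac{2}{3} = \frac{16}{9} + \frac{2}{3} = \frac{22}{9} \approx 2.4444$)
$N{\left(k \right)} = -6$
$N^{2}{\left(Y \right)} = \left(-6\right)^{2} = 36$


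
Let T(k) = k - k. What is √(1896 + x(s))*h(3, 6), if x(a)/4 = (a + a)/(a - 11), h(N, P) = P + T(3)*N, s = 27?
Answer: 3*√7638 ≈ 262.19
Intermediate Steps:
T(k) = 0
h(N, P) = P (h(N, P) = P + 0*N = P + 0 = P)
x(a) = 8*a/(-11 + a) (x(a) = 4*((a + a)/(a - 11)) = 4*((2*a)/(-11 + a)) = 4*(2*a/(-11 + a)) = 8*a/(-11 + a))
√(1896 + x(s))*h(3, 6) = √(1896 + 8*27/(-11 + 27))*6 = √(1896 + 8*27/16)*6 = √(1896 + 8*27*(1/16))*6 = √(1896 + 27/2)*6 = √(3819/2)*6 = (√7638/2)*6 = 3*√7638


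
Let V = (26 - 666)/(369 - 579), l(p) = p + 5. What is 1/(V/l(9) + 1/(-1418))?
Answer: 208446/45229 ≈ 4.6087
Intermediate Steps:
l(p) = 5 + p
V = 64/21 (V = -640/(-210) = -640*(-1/210) = 64/21 ≈ 3.0476)
1/(V/l(9) + 1/(-1418)) = 1/((64/21)/(5 + 9) + 1/(-1418)) = 1/((64/21)/14 - 1/1418) = 1/((1/14)*(64/21) - 1/1418) = 1/(32/147 - 1/1418) = 1/(45229/208446) = 208446/45229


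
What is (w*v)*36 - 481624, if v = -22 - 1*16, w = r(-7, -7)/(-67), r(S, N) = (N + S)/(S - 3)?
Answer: -161334464/335 ≈ -4.8160e+5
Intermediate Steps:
r(S, N) = (N + S)/(-3 + S)
w = -7/335 (w = ((-7 - 7)/(-3 - 7))/(-67) = (-14/(-10))*(-1/67) = -⅒*(-14)*(-1/67) = (7/5)*(-1/67) = -7/335 ≈ -0.020896)
v = -38 (v = -22 - 16 = -38)
(w*v)*36 - 481624 = -7/335*(-38)*36 - 481624 = (266/335)*36 - 481624 = 9576/335 - 481624 = -161334464/335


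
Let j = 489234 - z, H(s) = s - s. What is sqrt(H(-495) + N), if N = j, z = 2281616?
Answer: I*sqrt(1792382) ≈ 1338.8*I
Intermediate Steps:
H(s) = 0
j = -1792382 (j = 489234 - 1*2281616 = 489234 - 2281616 = -1792382)
N = -1792382
sqrt(H(-495) + N) = sqrt(0 - 1792382) = sqrt(-1792382) = I*sqrt(1792382)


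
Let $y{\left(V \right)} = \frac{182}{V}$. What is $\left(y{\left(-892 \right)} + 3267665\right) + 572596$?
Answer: $\frac{1712756315}{446} \approx 3.8403 \cdot 10^{6}$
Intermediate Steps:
$\left(y{\left(-892 \right)} + 3267665\right) + 572596 = \left(\frac{182}{-892} + 3267665\right) + 572596 = \left(182 \left(- \frac{1}{892}\right) + 3267665\right) + 572596 = \left(- \frac{91}{446} + 3267665\right) + 572596 = \frac{1457378499}{446} + 572596 = \frac{1712756315}{446}$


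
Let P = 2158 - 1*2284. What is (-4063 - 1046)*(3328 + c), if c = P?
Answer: -16359018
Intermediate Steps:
P = -126 (P = 2158 - 2284 = -126)
c = -126
(-4063 - 1046)*(3328 + c) = (-4063 - 1046)*(3328 - 126) = -5109*3202 = -16359018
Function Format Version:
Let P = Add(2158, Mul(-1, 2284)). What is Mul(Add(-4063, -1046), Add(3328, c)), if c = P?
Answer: -16359018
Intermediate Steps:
P = -126 (P = Add(2158, -2284) = -126)
c = -126
Mul(Add(-4063, -1046), Add(3328, c)) = Mul(Add(-4063, -1046), Add(3328, -126)) = Mul(-5109, 3202) = -16359018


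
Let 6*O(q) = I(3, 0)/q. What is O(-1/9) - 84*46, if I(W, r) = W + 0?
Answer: -7737/2 ≈ -3868.5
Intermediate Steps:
I(W, r) = W
O(q) = 1/(2*q) (O(q) = (3/q)/6 = 1/(2*q))
O(-1/9) - 84*46 = 1/(2*((-1/9))) - 84*46 = 1/(2*((-1*⅑))) - 3864 = 1/(2*(-⅑)) - 3864 = (½)*(-9) - 3864 = -9/2 - 3864 = -7737/2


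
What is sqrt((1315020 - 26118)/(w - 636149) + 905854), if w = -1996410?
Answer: 2*sqrt(1569474293571876889)/2632559 ≈ 951.76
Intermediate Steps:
sqrt((1315020 - 26118)/(w - 636149) + 905854) = sqrt((1315020 - 26118)/(-1996410 - 636149) + 905854) = sqrt(1288902/(-2632559) + 905854) = sqrt(1288902*(-1/2632559) + 905854) = sqrt(-1288902/2632559 + 905854) = sqrt(2384712811484/2632559) = 2*sqrt(1569474293571876889)/2632559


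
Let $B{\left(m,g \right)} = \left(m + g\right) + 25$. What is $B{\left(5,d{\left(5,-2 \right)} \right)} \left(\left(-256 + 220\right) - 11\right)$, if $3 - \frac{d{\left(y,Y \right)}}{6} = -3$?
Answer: $-3102$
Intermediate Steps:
$d{\left(y,Y \right)} = 36$ ($d{\left(y,Y \right)} = 18 - -18 = 18 + 18 = 36$)
$B{\left(m,g \right)} = 25 + g + m$ ($B{\left(m,g \right)} = \left(g + m\right) + 25 = 25 + g + m$)
$B{\left(5,d{\left(5,-2 \right)} \right)} \left(\left(-256 + 220\right) - 11\right) = \left(25 + 36 + 5\right) \left(\left(-256 + 220\right) - 11\right) = 66 \left(-36 - 11\right) = 66 \left(-47\right) = -3102$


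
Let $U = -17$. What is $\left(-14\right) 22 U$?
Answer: $5236$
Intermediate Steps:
$\left(-14\right) 22 U = \left(-14\right) 22 \left(-17\right) = \left(-308\right) \left(-17\right) = 5236$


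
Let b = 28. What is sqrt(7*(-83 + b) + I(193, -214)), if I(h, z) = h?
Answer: 8*I*sqrt(3) ≈ 13.856*I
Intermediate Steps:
sqrt(7*(-83 + b) + I(193, -214)) = sqrt(7*(-83 + 28) + 193) = sqrt(7*(-55) + 193) = sqrt(-385 + 193) = sqrt(-192) = 8*I*sqrt(3)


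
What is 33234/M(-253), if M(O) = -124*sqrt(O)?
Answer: 16617*I*sqrt(253)/15686 ≈ 16.85*I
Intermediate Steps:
33234/M(-253) = 33234/((-124*I*sqrt(253))) = 33234*(I*sqrt(253)/31372) = 16617*I*sqrt(253)/15686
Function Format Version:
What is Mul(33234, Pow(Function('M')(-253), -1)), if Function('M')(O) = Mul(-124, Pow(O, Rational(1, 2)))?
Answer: Mul(Rational(16617, 15686), I, Pow(253, Rational(1, 2))) ≈ Mul(16.850, I)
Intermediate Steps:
Mul(33234, Pow(Function('M')(-253), -1)) = Mul(33234, Pow(Mul(-124, Pow(-253, Rational(1, 2))), -1)) = Mul(33234, Pow(Mul(-124, Mul(I, Pow(253, Rational(1, 2)))), -1)) = Mul(33234, Pow(Mul(-124, I, Pow(253, Rational(1, 2))), -1)) = Mul(33234, Mul(Rational(1, 31372), I, Pow(253, Rational(1, 2)))) = Mul(Rational(16617, 15686), I, Pow(253, Rational(1, 2)))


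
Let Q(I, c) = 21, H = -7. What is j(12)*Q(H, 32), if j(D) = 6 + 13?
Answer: 399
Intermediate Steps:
j(D) = 19
j(12)*Q(H, 32) = 19*21 = 399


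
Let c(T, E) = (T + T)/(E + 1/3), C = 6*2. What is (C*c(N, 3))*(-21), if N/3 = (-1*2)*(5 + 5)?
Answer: 9072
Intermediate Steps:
C = 12
N = -60 (N = 3*((-1*2)*(5 + 5)) = 3*(-2*10) = 3*(-20) = -60)
c(T, E) = 2*T/(1/3 + E) (c(T, E) = (2*T)/(E + 1/3) = (2*T)/(1/3 + E) = 2*T/(1/3 + E))
(C*c(N, 3))*(-21) = (12*(6*(-60)/(1 + 3*3)))*(-21) = (12*(6*(-60)/(1 + 9)))*(-21) = (12*(6*(-60)/10))*(-21) = (12*(6*(-60)*(1/10)))*(-21) = (12*(-36))*(-21) = -432*(-21) = 9072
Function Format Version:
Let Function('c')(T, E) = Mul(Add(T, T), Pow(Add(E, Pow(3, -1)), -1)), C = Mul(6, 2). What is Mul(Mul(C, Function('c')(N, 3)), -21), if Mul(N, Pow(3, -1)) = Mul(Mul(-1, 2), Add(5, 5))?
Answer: 9072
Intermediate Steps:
C = 12
N = -60 (N = Mul(3, Mul(Mul(-1, 2), Add(5, 5))) = Mul(3, Mul(-2, 10)) = Mul(3, -20) = -60)
Function('c')(T, E) = Mul(2, T, Pow(Add(Rational(1, 3), E), -1)) (Function('c')(T, E) = Mul(Mul(2, T), Pow(Add(E, Rational(1, 3)), -1)) = Mul(Mul(2, T), Pow(Add(Rational(1, 3), E), -1)) = Mul(2, T, Pow(Add(Rational(1, 3), E), -1)))
Mul(Mul(C, Function('c')(N, 3)), -21) = Mul(Mul(12, Mul(6, -60, Pow(Add(1, Mul(3, 3)), -1))), -21) = Mul(Mul(12, Mul(6, -60, Pow(Add(1, 9), -1))), -21) = Mul(Mul(12, Mul(6, -60, Pow(10, -1))), -21) = Mul(Mul(12, Mul(6, -60, Rational(1, 10))), -21) = Mul(Mul(12, -36), -21) = Mul(-432, -21) = 9072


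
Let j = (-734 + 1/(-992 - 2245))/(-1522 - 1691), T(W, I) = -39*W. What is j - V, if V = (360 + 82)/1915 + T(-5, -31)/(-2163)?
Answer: 25728081982/293063267835 ≈ 0.087790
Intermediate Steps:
j = 2375959/10400481 (j = (-734 + 1/(-3237))/(-3213) = (-734 - 1/3237)*(-1/3213) = -2375959/3237*(-1/3213) = 2375959/10400481 ≈ 0.22845)
V = 194207/1380715 (V = (360 + 82)/1915 - 39*(-5)/(-2163) = 442*(1/1915) + 195*(-1/2163) = 442/1915 - 65/721 = 194207/1380715 ≈ 0.14066)
j - V = 2375959/10400481 - 1*194207/1380715 = 2375959/10400481 - 194207/1380715 = 25728081982/293063267835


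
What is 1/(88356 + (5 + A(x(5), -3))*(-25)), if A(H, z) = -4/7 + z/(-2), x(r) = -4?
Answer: 14/1234909 ≈ 1.1337e-5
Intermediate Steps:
A(H, z) = -4/7 - z/2 (A(H, z) = -4*1/7 + z*(-1/2) = -4/7 - z/2)
1/(88356 + (5 + A(x(5), -3))*(-25)) = 1/(88356 + (5 + (-4/7 - 1/2*(-3)))*(-25)) = 1/(88356 + (5 + (-4/7 + 3/2))*(-25)) = 1/(88356 + (5 + 13/14)*(-25)) = 1/(88356 + (83/14)*(-25)) = 1/(88356 - 2075/14) = 1/(1234909/14) = 14/1234909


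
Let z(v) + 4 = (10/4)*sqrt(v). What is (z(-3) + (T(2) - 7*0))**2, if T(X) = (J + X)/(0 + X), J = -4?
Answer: 25/4 - 25*I*sqrt(3) ≈ 6.25 - 43.301*I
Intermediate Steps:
T(X) = (-4 + X)/X (T(X) = (-4 + X)/(0 + X) = (-4 + X)/X)
z(v) = -4 + 5*sqrt(v)/2 (z(v) = -4 + (10/4)*sqrt(v) = -4 + (10*(1/4))*sqrt(v) = -4 + 5*sqrt(v)/2)
(z(-3) + (T(2) - 7*0))**2 = ((-4 + 5*sqrt(-3)/2) + ((-4 + 2)/2 - 7*0))**2 = ((-4 + 5*(I*sqrt(3))/2) + ((1/2)*(-2) + 0))**2 = ((-4 + 5*I*sqrt(3)/2) + (-1 + 0))**2 = ((-4 + 5*I*sqrt(3)/2) - 1)**2 = (-5 + 5*I*sqrt(3)/2)**2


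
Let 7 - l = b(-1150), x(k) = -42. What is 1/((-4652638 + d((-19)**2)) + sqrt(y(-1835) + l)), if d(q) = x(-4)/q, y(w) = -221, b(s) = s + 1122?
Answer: -303168225980/1410532043870904653 - 130321*I*sqrt(186)/2821064087741809306 ≈ -2.1493e-7 - 6.3003e-13*I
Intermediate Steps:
b(s) = 1122 + s
l = 35 (l = 7 - (1122 - 1150) = 7 - 1*(-28) = 7 + 28 = 35)
d(q) = -42/q
1/((-4652638 + d((-19)**2)) + sqrt(y(-1835) + l)) = 1/((-4652638 - 42/((-19)**2)) + sqrt(-221 + 35)) = 1/((-4652638 - 42/361) + sqrt(-186)) = 1/((-4652638 - 42*1/361) + I*sqrt(186)) = 1/((-4652638 - 42/361) + I*sqrt(186)) = 1/(-1679602360/361 + I*sqrt(186))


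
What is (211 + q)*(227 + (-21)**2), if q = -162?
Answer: 32732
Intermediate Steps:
(211 + q)*(227 + (-21)**2) = (211 - 162)*(227 + (-21)**2) = 49*(227 + 441) = 49*668 = 32732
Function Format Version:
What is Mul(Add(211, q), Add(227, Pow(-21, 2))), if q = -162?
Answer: 32732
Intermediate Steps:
Mul(Add(211, q), Add(227, Pow(-21, 2))) = Mul(Add(211, -162), Add(227, Pow(-21, 2))) = Mul(49, Add(227, 441)) = Mul(49, 668) = 32732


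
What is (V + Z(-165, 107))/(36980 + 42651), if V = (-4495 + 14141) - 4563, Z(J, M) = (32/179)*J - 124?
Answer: 882381/14253949 ≈ 0.061904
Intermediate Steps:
Z(J, M) = -124 + 32*J/179 (Z(J, M) = (32*(1/179))*J - 124 = 32*J/179 - 124 = -124 + 32*J/179)
V = 5083 (V = 9646 - 4563 = 5083)
(V + Z(-165, 107))/(36980 + 42651) = (5083 + (-124 + (32/179)*(-165)))/(36980 + 42651) = (5083 + (-124 - 5280/179))/79631 = (5083 - 27476/179)*(1/79631) = (882381/179)*(1/79631) = 882381/14253949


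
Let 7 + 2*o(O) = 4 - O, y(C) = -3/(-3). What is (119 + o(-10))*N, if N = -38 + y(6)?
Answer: -9065/2 ≈ -4532.5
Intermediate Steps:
y(C) = 1 (y(C) = -3*(-⅓) = 1)
N = -37 (N = -38 + 1 = -37)
o(O) = -3/2 - O/2 (o(O) = -7/2 + (4 - O)/2 = -7/2 + (2 - O/2) = -3/2 - O/2)
(119 + o(-10))*N = (119 + (-3/2 - ½*(-10)))*(-37) = (119 + (-3/2 + 5))*(-37) = (119 + 7/2)*(-37) = (245/2)*(-37) = -9065/2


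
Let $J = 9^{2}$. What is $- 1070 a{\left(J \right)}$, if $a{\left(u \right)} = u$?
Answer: $-86670$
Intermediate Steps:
$J = 81$
$- 1070 a{\left(J \right)} = \left(-1070\right) 81 = -86670$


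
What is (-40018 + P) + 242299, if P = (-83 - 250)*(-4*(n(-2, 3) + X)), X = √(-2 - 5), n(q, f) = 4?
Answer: 207609 + 1332*I*√7 ≈ 2.0761e+5 + 3524.1*I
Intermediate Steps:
X = I*√7 (X = √(-7) = I*√7 ≈ 2.6458*I)
P = 5328 + 1332*I*√7 (P = (-83 - 250)*(-4*(4 + I*√7)) = -333*(-16 - 4*I*√7) = 5328 + 1332*I*√7 ≈ 5328.0 + 3524.1*I)
(-40018 + P) + 242299 = (-40018 + (5328 + 1332*I*√7)) + 242299 = (-34690 + 1332*I*√7) + 242299 = 207609 + 1332*I*√7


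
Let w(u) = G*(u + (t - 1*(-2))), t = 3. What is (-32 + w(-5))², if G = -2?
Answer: 1024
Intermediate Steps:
w(u) = -10 - 2*u (w(u) = -2*(u + (3 - 1*(-2))) = -2*(u + (3 + 2)) = -2*(u + 5) = -2*(5 + u) = -10 - 2*u)
(-32 + w(-5))² = (-32 + (-10 - 2*(-5)))² = (-32 + (-10 + 10))² = (-32 + 0)² = (-32)² = 1024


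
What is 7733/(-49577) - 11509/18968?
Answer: -65205567/85488776 ≈ -0.76274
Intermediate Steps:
7733/(-49577) - 11509/18968 = 7733*(-1/49577) - 11509*1/18968 = -703/4507 - 11509/18968 = -65205567/85488776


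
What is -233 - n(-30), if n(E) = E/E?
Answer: -234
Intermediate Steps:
n(E) = 1
-233 - n(-30) = -233 - 1*1 = -233 - 1 = -234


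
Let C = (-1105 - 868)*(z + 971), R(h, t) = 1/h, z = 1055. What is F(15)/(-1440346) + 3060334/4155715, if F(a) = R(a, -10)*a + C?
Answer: 21019566937919/5985667477390 ≈ 3.5117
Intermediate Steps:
C = -3997298 (C = (-1105 - 868)*(1055 + 971) = -1973*2026 = -3997298)
F(a) = -3997297 (F(a) = a/a - 3997298 = 1 - 3997298 = -3997297)
F(15)/(-1440346) + 3060334/4155715 = -3997297/(-1440346) + 3060334/4155715 = -3997297*(-1/1440346) + 3060334*(1/4155715) = 3997297/1440346 + 3060334/4155715 = 21019566937919/5985667477390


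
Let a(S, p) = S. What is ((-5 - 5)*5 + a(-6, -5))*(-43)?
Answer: 2408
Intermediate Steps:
((-5 - 5)*5 + a(-6, -5))*(-43) = ((-5 - 5)*5 - 6)*(-43) = (-10*5 - 6)*(-43) = (-50 - 6)*(-43) = -56*(-43) = 2408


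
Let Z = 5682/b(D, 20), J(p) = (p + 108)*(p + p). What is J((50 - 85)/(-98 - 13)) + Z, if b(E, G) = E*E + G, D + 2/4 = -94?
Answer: 30410511298/441104121 ≈ 68.942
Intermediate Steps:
D = -189/2 (D = -½ - 94 = -189/2 ≈ -94.500)
b(E, G) = G + E² (b(E, G) = E² + G = G + E²)
J(p) = 2*p*(108 + p) (J(p) = (108 + p)*(2*p) = 2*p*(108 + p))
Z = 22728/35801 (Z = 5682/(20 + (-189/2)²) = 5682/(20 + 35721/4) = 5682/(35801/4) = 5682*(4/35801) = 22728/35801 ≈ 0.63484)
J((50 - 85)/(-98 - 13)) + Z = 2*((50 - 85)/(-98 - 13))*(108 + (50 - 85)/(-98 - 13)) + 22728/35801 = 2*(-35/(-111))*(108 - 35/(-111)) + 22728/35801 = 2*(-35*(-1/111))*(108 - 35*(-1/111)) + 22728/35801 = 2*(35/111)*(108 + 35/111) + 22728/35801 = 2*(35/111)*(12023/111) + 22728/35801 = 841610/12321 + 22728/35801 = 30410511298/441104121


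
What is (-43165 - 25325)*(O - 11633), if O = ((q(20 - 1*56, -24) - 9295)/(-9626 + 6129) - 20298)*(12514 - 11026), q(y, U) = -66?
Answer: 7235840092276890/3497 ≈ 2.0692e+12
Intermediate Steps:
O = -105607444560/3497 (O = ((-66 - 9295)/(-9626 + 6129) - 20298)*(12514 - 11026) = (-9361/(-3497) - 20298)*1488 = (-9361*(-1/3497) - 20298)*1488 = (9361/3497 - 20298)*1488 = -70972745/3497*1488 = -105607444560/3497 ≈ -3.0199e+7)
(-43165 - 25325)*(O - 11633) = (-43165 - 25325)*(-105607444560/3497 - 11633) = -68490*(-105648125161/3497) = 7235840092276890/3497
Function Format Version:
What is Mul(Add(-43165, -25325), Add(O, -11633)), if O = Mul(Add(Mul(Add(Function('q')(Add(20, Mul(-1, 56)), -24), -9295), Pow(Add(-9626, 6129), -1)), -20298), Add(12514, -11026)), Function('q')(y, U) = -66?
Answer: Rational(7235840092276890, 3497) ≈ 2.0692e+12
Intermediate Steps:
O = Rational(-105607444560, 3497) (O = Mul(Add(Mul(Add(-66, -9295), Pow(Add(-9626, 6129), -1)), -20298), Add(12514, -11026)) = Mul(Add(Mul(-9361, Pow(-3497, -1)), -20298), 1488) = Mul(Add(Mul(-9361, Rational(-1, 3497)), -20298), 1488) = Mul(Add(Rational(9361, 3497), -20298), 1488) = Mul(Rational(-70972745, 3497), 1488) = Rational(-105607444560, 3497) ≈ -3.0199e+7)
Mul(Add(-43165, -25325), Add(O, -11633)) = Mul(Add(-43165, -25325), Add(Rational(-105607444560, 3497), -11633)) = Mul(-68490, Rational(-105648125161, 3497)) = Rational(7235840092276890, 3497)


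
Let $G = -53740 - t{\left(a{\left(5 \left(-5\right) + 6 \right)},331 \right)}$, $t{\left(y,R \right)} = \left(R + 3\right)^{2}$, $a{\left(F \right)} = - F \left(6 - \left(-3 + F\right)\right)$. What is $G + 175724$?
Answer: $10428$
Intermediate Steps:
$a{\left(F \right)} = - F \left(9 - F\right)$
$t{\left(y,R \right)} = \left(3 + R\right)^{2}$
$G = -165296$ ($G = -53740 - \left(3 + 331\right)^{2} = -53740 - 334^{2} = -53740 - 111556 = -165296$)
$G + 175724 = -165296 + 175724 = 10428$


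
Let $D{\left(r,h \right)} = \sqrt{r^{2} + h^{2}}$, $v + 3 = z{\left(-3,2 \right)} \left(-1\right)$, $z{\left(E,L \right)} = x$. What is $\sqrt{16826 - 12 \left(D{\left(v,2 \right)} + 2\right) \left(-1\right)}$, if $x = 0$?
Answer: $\sqrt{16850 + 12 \sqrt{13}} \approx 129.97$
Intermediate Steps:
$z{\left(E,L \right)} = 0$
$v = -3$ ($v = -3 + 0 \left(-1\right) = -3 + 0 = -3$)
$D{\left(r,h \right)} = \sqrt{h^{2} + r^{2}}$
$\sqrt{16826 - 12 \left(D{\left(v,2 \right)} + 2\right) \left(-1\right)} = \sqrt{16826 - 12 \left(\sqrt{2^{2} + \left(-3\right)^{2}} + 2\right) \left(-1\right)} = \sqrt{16826 - 12 \left(\sqrt{4 + 9} + 2\right) \left(-1\right)} = \sqrt{16826 - 12 \left(\sqrt{13} + 2\right) \left(-1\right)} = \sqrt{16826 - 12 \left(2 + \sqrt{13}\right) \left(-1\right)} = \sqrt{16826 - 12 \left(-2 - \sqrt{13}\right)} = \sqrt{16826 + \left(24 + 12 \sqrt{13}\right)} = \sqrt{16850 + 12 \sqrt{13}}$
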